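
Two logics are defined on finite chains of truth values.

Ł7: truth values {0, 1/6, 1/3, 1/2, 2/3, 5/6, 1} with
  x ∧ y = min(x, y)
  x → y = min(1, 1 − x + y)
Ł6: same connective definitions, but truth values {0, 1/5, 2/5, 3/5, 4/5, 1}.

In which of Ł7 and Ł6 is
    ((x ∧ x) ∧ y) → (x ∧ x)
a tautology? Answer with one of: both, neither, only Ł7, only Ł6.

In Ł7: every assignment gives 1 — tautology.
In Ł6: every assignment gives 1 — tautology.

both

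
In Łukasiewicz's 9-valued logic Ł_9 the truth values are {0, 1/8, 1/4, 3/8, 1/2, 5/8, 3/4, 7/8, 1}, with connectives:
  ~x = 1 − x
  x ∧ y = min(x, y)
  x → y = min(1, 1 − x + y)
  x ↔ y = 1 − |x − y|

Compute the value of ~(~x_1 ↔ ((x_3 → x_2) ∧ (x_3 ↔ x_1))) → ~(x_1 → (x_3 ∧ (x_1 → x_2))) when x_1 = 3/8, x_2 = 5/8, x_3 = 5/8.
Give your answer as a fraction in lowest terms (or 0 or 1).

~x_1 = ~3/8 = 5/8
x_3 → x_2 = 5/8 → 5/8 = 1
x_3 ↔ x_1 = 5/8 ↔ 3/8 = 3/4
(x_3 → x_2) ∧ (x_3 ↔ x_1) = 1 ∧ 3/4 = 3/4
~x_1 ↔ ((x_3 → x_2) ∧ (x_3 ↔ x_1)) = 5/8 ↔ 3/4 = 7/8
~(~x_1 ↔ ((x_3 → x_2) ∧ (x_3 ↔ x_1))) = ~7/8 = 1/8
x_1 → x_2 = 3/8 → 5/8 = 1
x_3 ∧ (x_1 → x_2) = 5/8 ∧ 1 = 5/8
x_1 → (x_3 ∧ (x_1 → x_2)) = 3/8 → 5/8 = 1
~(x_1 → (x_3 ∧ (x_1 → x_2))) = ~1 = 0
~(~x_1 ↔ ((x_3 → x_2) ∧ (x_3 ↔ x_1))) → ~(x_1 → (x_3 ∧ (x_1 → x_2))) = 1/8 → 0 = 7/8

7/8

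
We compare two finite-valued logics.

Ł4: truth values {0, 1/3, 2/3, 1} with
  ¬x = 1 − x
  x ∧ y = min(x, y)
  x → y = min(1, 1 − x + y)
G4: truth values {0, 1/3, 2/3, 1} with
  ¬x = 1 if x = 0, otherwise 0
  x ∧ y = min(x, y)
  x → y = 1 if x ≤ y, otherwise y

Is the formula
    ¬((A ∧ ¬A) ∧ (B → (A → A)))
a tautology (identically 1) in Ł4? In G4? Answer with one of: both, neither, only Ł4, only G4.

only G4

In Ł4: at A = 1/3, B = 0 the value is 2/3 — not a tautology.
In G4: every assignment gives 1 — tautology.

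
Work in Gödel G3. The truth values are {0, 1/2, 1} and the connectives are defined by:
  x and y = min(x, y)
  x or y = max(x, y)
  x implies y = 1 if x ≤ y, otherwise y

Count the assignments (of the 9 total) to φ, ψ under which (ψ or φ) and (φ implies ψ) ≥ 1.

φ = 0, ψ = 0 ↦ 0  <
φ = 0, ψ = 1/2 ↦ 1/2  <
φ = 0, ψ = 1 ↦ 1  ≥
φ = 1/2, ψ = 0 ↦ 0  <
φ = 1/2, ψ = 1/2 ↦ 1/2  <
φ = 1/2, ψ = 1 ↦ 1  ≥
φ = 1, ψ = 0 ↦ 0  <
φ = 1, ψ = 1/2 ↦ 1/2  <
φ = 1, ψ = 1 ↦ 1  ≥
So 3 of the 9 assignments meet the threshold.

3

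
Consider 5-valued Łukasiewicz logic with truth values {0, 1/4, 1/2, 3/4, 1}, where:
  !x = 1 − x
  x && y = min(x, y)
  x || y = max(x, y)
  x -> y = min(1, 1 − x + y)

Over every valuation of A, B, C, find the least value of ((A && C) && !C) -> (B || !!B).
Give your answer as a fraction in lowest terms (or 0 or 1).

Take A = 1/2, B = 0, C = 1/2:
A && C = 1/2 && 1/2 = 1/2
!C = !1/2 = 1/2
(A && C) && !C = 1/2 && 1/2 = 1/2
!B = !0 = 1
!!B = !1 = 0
B || !!B = 0 || 0 = 0
((A && C) && !C) -> (B || !!B) = 1/2 -> 0 = 1/2
No assignment yields a value below 1/2, so this is the minimum.

1/2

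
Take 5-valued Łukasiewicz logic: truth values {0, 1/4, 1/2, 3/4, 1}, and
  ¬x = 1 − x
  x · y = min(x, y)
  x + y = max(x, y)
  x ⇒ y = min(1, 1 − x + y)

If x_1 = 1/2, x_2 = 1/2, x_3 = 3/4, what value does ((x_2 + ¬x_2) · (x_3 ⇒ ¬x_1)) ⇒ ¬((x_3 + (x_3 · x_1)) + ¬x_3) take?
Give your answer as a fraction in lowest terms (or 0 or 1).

3/4

¬x_2 = ¬1/2 = 1/2
x_2 + ¬x_2 = 1/2 + 1/2 = 1/2
¬x_1 = ¬1/2 = 1/2
x_3 ⇒ ¬x_1 = 3/4 ⇒ 1/2 = 3/4
(x_2 + ¬x_2) · (x_3 ⇒ ¬x_1) = 1/2 · 3/4 = 1/2
x_3 · x_1 = 3/4 · 1/2 = 1/2
x_3 + (x_3 · x_1) = 3/4 + 1/2 = 3/4
¬x_3 = ¬3/4 = 1/4
(x_3 + (x_3 · x_1)) + ¬x_3 = 3/4 + 1/4 = 3/4
¬((x_3 + (x_3 · x_1)) + ¬x_3) = ¬3/4 = 1/4
((x_2 + ¬x_2) · (x_3 ⇒ ¬x_1)) ⇒ ¬((x_3 + (x_3 · x_1)) + ¬x_3) = 1/2 ⇒ 1/4 = 3/4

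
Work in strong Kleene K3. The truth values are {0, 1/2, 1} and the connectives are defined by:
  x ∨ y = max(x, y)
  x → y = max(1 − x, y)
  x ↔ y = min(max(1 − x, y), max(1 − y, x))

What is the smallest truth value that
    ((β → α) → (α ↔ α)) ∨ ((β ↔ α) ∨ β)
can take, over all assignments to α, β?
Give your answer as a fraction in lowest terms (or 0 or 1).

1/2

Take α = 1/2, β = 0:
β → α = 0 → 1/2 = 1
α ↔ α = 1/2 ↔ 1/2 = 1/2
(β → α) → (α ↔ α) = 1 → 1/2 = 1/2
β ↔ α = 0 ↔ 1/2 = 1/2
(β ↔ α) ∨ β = 1/2 ∨ 0 = 1/2
((β → α) → (α ↔ α)) ∨ ((β ↔ α) ∨ β) = 1/2 ∨ 1/2 = 1/2
No assignment yields a value below 1/2, so this is the minimum.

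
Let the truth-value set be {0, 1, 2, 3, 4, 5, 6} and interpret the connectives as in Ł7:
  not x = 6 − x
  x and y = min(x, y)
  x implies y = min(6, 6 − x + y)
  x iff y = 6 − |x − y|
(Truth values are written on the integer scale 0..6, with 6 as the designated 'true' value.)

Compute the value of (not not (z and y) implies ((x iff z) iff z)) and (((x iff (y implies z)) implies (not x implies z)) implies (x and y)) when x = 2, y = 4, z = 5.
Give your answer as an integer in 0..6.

z and y = 5 and 4 = 4
not (z and y) = not 4 = 2
not not (z and y) = not 2 = 4
x iff z = 2 iff 5 = 3
(x iff z) iff z = 3 iff 5 = 4
not not (z and y) implies ((x iff z) iff z) = 4 implies 4 = 6
y implies z = 4 implies 5 = 6
x iff (y implies z) = 2 iff 6 = 2
not x = not 2 = 4
not x implies z = 4 implies 5 = 6
(x iff (y implies z)) implies (not x implies z) = 2 implies 6 = 6
x and y = 2 and 4 = 2
((x iff (y implies z)) implies (not x implies z)) implies (x and y) = 6 implies 2 = 2
(not not (z and y) implies ((x iff z) iff z)) and (((x iff (y implies z)) implies (not x implies z)) implies (x and y)) = 6 and 2 = 2

2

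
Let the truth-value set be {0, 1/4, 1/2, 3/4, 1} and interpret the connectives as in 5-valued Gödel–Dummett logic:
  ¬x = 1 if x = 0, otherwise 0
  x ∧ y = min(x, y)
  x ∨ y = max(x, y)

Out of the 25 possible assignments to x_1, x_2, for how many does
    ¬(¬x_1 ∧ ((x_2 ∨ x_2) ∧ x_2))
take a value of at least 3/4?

value 1: 21 assignments (counts)
value 0: 4 assignments
So 21 of the 25 assignments meet the threshold.

21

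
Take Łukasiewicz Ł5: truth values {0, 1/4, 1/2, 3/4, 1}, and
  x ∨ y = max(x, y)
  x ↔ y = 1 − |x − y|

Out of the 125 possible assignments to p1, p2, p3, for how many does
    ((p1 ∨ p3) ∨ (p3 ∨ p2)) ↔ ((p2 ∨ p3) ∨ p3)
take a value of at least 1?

95

value 1: 95 assignments (counts)
value 3/4: 16 assignments
value 1/2: 9 assignments
value 1/4: 4 assignments
value 0: 1 assignment
So 95 of the 125 assignments meet the threshold.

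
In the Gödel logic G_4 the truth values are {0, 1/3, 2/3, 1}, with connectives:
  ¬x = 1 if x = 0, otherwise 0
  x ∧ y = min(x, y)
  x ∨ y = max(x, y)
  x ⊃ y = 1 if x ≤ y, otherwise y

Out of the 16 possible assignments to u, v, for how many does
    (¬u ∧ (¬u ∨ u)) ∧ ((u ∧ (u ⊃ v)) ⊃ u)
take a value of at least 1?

u = 0, v = 0 ↦ 1  ≥
u = 0, v = 1/3 ↦ 1  ≥
u = 0, v = 2/3 ↦ 1  ≥
u = 0, v = 1 ↦ 1  ≥
u = 1/3, v = 0 ↦ 0  <
u = 1/3, v = 1/3 ↦ 0  <
u = 1/3, v = 2/3 ↦ 0  <
u = 1/3, v = 1 ↦ 0  <
u = 2/3, v = 0 ↦ 0  <
u = 2/3, v = 1/3 ↦ 0  <
u = 2/3, v = 2/3 ↦ 0  <
u = 2/3, v = 1 ↦ 0  <
u = 1, v = 0 ↦ 0  <
u = 1, v = 1/3 ↦ 0  <
u = 1, v = 2/3 ↦ 0  <
u = 1, v = 1 ↦ 0  <
So 4 of the 16 assignments meet the threshold.

4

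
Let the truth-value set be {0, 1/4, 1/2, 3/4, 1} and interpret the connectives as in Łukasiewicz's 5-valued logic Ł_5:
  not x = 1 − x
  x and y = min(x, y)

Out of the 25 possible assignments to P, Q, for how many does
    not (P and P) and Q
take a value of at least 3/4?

value 1: 1 assignment (counts)
value 3/4: 3 assignments (counts)
value 1/2: 5 assignments
value 1/4: 7 assignments
value 0: 9 assignments
So 4 of the 25 assignments meet the threshold.

4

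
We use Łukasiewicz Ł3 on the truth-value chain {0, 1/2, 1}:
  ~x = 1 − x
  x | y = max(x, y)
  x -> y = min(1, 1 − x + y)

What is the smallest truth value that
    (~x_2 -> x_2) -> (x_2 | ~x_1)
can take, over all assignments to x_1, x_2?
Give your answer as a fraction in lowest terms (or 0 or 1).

1/2

Take x_1 = 1/2, x_2 = 1/2:
~x_2 = ~1/2 = 1/2
~x_2 -> x_2 = 1/2 -> 1/2 = 1
~x_1 = ~1/2 = 1/2
x_2 | ~x_1 = 1/2 | 1/2 = 1/2
(~x_2 -> x_2) -> (x_2 | ~x_1) = 1 -> 1/2 = 1/2
No assignment yields a value below 1/2, so this is the minimum.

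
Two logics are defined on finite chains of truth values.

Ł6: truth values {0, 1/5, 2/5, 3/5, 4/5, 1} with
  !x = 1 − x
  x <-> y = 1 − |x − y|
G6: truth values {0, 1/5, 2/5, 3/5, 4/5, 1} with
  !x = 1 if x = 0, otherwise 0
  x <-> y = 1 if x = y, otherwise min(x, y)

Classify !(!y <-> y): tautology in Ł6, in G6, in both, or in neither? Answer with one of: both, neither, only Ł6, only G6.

only G6

In Ł6: at y = 1/5 the value is 3/5 — not a tautology.
In G6: every assignment gives 1 — tautology.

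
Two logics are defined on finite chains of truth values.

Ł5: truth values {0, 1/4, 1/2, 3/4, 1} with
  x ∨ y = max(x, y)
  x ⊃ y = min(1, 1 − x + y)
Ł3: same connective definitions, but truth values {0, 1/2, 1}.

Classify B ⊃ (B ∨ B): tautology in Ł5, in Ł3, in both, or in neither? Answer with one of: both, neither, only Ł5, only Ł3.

both

In Ł5: every assignment gives 1 — tautology.
In Ł3: every assignment gives 1 — tautology.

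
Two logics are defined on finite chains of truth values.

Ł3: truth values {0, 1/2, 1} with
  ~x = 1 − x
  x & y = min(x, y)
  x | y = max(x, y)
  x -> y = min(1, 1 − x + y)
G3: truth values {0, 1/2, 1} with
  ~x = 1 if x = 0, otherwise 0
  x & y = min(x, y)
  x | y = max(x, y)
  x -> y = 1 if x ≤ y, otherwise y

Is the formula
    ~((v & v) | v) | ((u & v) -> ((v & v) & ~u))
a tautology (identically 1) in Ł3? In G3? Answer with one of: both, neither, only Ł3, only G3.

In Ł3: at u = 1, v = 1/2 the value is 1/2 — not a tautology.
In G3: at u = 1/2, v = 1/2 the value is 0 — not a tautology.

neither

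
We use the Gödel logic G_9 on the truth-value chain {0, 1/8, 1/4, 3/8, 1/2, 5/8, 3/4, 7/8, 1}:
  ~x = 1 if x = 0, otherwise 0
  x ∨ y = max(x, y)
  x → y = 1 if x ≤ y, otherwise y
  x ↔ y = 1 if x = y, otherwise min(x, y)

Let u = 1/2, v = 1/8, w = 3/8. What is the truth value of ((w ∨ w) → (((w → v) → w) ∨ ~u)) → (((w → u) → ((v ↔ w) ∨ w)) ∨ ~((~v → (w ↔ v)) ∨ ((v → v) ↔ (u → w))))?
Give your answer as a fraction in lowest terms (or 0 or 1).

w ∨ w = 3/8 ∨ 3/8 = 3/8
w → v = 3/8 → 1/8 = 1/8
(w → v) → w = 1/8 → 3/8 = 1
~u = ~1/2 = 0
((w → v) → w) ∨ ~u = 1 ∨ 0 = 1
(w ∨ w) → (((w → v) → w) ∨ ~u) = 3/8 → 1 = 1
w → u = 3/8 → 1/2 = 1
v ↔ w = 1/8 ↔ 3/8 = 1/8
(v ↔ w) ∨ w = 1/8 ∨ 3/8 = 3/8
(w → u) → ((v ↔ w) ∨ w) = 1 → 3/8 = 3/8
~v = ~1/8 = 0
w ↔ v = 3/8 ↔ 1/8 = 1/8
~v → (w ↔ v) = 0 → 1/8 = 1
v → v = 1/8 → 1/8 = 1
u → w = 1/2 → 3/8 = 3/8
(v → v) ↔ (u → w) = 1 ↔ 3/8 = 3/8
(~v → (w ↔ v)) ∨ ((v → v) ↔ (u → w)) = 1 ∨ 3/8 = 1
~((~v → (w ↔ v)) ∨ ((v → v) ↔ (u → w))) = ~1 = 0
((w → u) → ((v ↔ w) ∨ w)) ∨ ~((~v → (w ↔ v)) ∨ ((v → v) ↔ (u → w))) = 3/8 ∨ 0 = 3/8
((w ∨ w) → (((w → v) → w) ∨ ~u)) → (((w → u) → ((v ↔ w) ∨ w)) ∨ ~((~v → (w ↔ v)) ∨ ((v → v) ↔ (u → w)))) = 1 → 3/8 = 3/8

3/8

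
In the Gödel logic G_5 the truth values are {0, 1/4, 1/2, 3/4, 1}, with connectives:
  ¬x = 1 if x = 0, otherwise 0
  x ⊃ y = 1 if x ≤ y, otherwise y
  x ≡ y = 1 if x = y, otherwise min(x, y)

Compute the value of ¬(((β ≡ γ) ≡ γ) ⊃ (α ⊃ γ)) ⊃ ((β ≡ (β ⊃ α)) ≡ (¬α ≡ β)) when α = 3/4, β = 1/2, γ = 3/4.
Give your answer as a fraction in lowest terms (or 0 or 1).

1

β ≡ γ = 1/2 ≡ 3/4 = 1/2
(β ≡ γ) ≡ γ = 1/2 ≡ 3/4 = 1/2
α ⊃ γ = 3/4 ⊃ 3/4 = 1
((β ≡ γ) ≡ γ) ⊃ (α ⊃ γ) = 1/2 ⊃ 1 = 1
¬(((β ≡ γ) ≡ γ) ⊃ (α ⊃ γ)) = ¬1 = 0
β ⊃ α = 1/2 ⊃ 3/4 = 1
β ≡ (β ⊃ α) = 1/2 ≡ 1 = 1/2
¬α = ¬3/4 = 0
¬α ≡ β = 0 ≡ 1/2 = 0
(β ≡ (β ⊃ α)) ≡ (¬α ≡ β) = 1/2 ≡ 0 = 0
¬(((β ≡ γ) ≡ γ) ⊃ (α ⊃ γ)) ⊃ ((β ≡ (β ⊃ α)) ≡ (¬α ≡ β)) = 0 ⊃ 0 = 1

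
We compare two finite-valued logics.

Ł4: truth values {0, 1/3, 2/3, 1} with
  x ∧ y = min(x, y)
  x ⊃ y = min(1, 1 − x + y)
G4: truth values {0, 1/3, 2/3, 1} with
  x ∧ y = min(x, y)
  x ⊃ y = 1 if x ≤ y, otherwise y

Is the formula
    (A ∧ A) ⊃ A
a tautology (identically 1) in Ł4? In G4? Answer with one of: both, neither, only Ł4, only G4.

both

In Ł4: every assignment gives 1 — tautology.
In G4: every assignment gives 1 — tautology.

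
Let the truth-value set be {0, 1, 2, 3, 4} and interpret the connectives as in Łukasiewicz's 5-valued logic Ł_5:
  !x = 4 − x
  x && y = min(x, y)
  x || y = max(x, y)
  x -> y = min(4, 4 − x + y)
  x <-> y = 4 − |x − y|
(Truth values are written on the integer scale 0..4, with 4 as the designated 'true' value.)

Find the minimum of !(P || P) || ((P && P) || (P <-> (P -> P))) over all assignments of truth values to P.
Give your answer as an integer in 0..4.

2

Take P = 2:
P || P = 2 || 2 = 2
!(P || P) = !2 = 2
P && P = 2 && 2 = 2
P -> P = 2 -> 2 = 4
P <-> (P -> P) = 2 <-> 4 = 2
(P && P) || (P <-> (P -> P)) = 2 || 2 = 2
!(P || P) || ((P && P) || (P <-> (P -> P))) = 2 || 2 = 2
No assignment yields a value below 2, so this is the minimum.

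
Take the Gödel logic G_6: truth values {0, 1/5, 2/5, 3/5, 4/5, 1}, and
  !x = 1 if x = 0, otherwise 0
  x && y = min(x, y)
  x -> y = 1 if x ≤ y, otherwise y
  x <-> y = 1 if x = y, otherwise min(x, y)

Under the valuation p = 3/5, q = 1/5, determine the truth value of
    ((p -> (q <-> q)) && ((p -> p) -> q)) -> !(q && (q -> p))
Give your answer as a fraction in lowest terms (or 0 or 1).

0

q <-> q = 1/5 <-> 1/5 = 1
p -> (q <-> q) = 3/5 -> 1 = 1
p -> p = 3/5 -> 3/5 = 1
(p -> p) -> q = 1 -> 1/5 = 1/5
(p -> (q <-> q)) && ((p -> p) -> q) = 1 && 1/5 = 1/5
q -> p = 1/5 -> 3/5 = 1
q && (q -> p) = 1/5 && 1 = 1/5
!(q && (q -> p)) = !1/5 = 0
((p -> (q <-> q)) && ((p -> p) -> q)) -> !(q && (q -> p)) = 1/5 -> 0 = 0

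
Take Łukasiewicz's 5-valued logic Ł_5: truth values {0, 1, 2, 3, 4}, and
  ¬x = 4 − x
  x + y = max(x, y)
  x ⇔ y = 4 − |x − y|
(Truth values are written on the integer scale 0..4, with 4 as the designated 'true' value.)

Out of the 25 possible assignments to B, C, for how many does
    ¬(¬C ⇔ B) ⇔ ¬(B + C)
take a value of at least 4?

value 4: 11 assignments (counts)
value 3: 8 assignments
value 2: 3 assignments
value 1: 2 assignments
value 0: 1 assignment
So 11 of the 25 assignments meet the threshold.

11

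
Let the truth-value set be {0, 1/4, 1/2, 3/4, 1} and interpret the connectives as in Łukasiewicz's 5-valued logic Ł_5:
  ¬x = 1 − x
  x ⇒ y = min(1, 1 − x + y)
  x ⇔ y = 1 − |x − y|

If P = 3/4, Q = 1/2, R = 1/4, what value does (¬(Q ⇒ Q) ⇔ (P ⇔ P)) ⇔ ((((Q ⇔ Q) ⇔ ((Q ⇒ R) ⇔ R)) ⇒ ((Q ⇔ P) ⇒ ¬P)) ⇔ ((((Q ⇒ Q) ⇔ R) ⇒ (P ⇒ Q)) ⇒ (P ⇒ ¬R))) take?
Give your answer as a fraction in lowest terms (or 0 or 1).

0

Q ⇒ Q = 1/2 ⇒ 1/2 = 1
¬(Q ⇒ Q) = ¬1 = 0
P ⇔ P = 3/4 ⇔ 3/4 = 1
¬(Q ⇒ Q) ⇔ (P ⇔ P) = 0 ⇔ 1 = 0
Q ⇔ Q = 1/2 ⇔ 1/2 = 1
Q ⇒ R = 1/2 ⇒ 1/4 = 3/4
(Q ⇒ R) ⇔ R = 3/4 ⇔ 1/4 = 1/2
(Q ⇔ Q) ⇔ ((Q ⇒ R) ⇔ R) = 1 ⇔ 1/2 = 1/2
Q ⇔ P = 1/2 ⇔ 3/4 = 3/4
¬P = ¬3/4 = 1/4
(Q ⇔ P) ⇒ ¬P = 3/4 ⇒ 1/4 = 1/2
((Q ⇔ Q) ⇔ ((Q ⇒ R) ⇔ R)) ⇒ ((Q ⇔ P) ⇒ ¬P) = 1/2 ⇒ 1/2 = 1
Q ⇒ Q = 1/2 ⇒ 1/2 = 1
(Q ⇒ Q) ⇔ R = 1 ⇔ 1/4 = 1/4
P ⇒ Q = 3/4 ⇒ 1/2 = 3/4
((Q ⇒ Q) ⇔ R) ⇒ (P ⇒ Q) = 1/4 ⇒ 3/4 = 1
¬R = ¬1/4 = 3/4
P ⇒ ¬R = 3/4 ⇒ 3/4 = 1
(((Q ⇒ Q) ⇔ R) ⇒ (P ⇒ Q)) ⇒ (P ⇒ ¬R) = 1 ⇒ 1 = 1
(((Q ⇔ Q) ⇔ ((Q ⇒ R) ⇔ R)) ⇒ ((Q ⇔ P) ⇒ ¬P)) ⇔ ((((Q ⇒ Q) ⇔ R) ⇒ (P ⇒ Q)) ⇒ (P ⇒ ¬R)) = 1 ⇔ 1 = 1
(¬(Q ⇒ Q) ⇔ (P ⇔ P)) ⇔ ((((Q ⇔ Q) ⇔ ((Q ⇒ R) ⇔ R)) ⇒ ((Q ⇔ P) ⇒ ¬P)) ⇔ ((((Q ⇒ Q) ⇔ R) ⇒ (P ⇒ Q)) ⇒ (P ⇒ ¬R))) = 0 ⇔ 1 = 0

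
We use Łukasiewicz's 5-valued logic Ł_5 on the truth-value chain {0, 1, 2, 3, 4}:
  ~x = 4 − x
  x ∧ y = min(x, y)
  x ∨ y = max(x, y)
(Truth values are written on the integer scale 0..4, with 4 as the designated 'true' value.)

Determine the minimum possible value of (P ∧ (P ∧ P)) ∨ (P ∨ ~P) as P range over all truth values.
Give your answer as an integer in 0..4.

Take P = 2:
P ∧ P = 2 ∧ 2 = 2
P ∧ (P ∧ P) = 2 ∧ 2 = 2
~P = ~2 = 2
P ∨ ~P = 2 ∨ 2 = 2
(P ∧ (P ∧ P)) ∨ (P ∨ ~P) = 2 ∨ 2 = 2
No assignment yields a value below 2, so this is the minimum.

2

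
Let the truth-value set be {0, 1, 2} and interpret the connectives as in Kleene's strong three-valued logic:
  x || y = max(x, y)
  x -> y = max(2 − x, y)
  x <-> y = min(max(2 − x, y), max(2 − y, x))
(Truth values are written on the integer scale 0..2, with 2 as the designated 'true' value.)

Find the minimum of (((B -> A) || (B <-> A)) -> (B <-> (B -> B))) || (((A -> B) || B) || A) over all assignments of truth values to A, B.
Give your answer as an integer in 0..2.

1

Take A = 1, B = 0:
B -> A = 0 -> 1 = 2
B <-> A = 0 <-> 1 = 1
(B -> A) || (B <-> A) = 2 || 1 = 2
B -> B = 0 -> 0 = 2
B <-> (B -> B) = 0 <-> 2 = 0
((B -> A) || (B <-> A)) -> (B <-> (B -> B)) = 2 -> 0 = 0
A -> B = 1 -> 0 = 1
(A -> B) || B = 1 || 0 = 1
((A -> B) || B) || A = 1 || 1 = 1
(((B -> A) || (B <-> A)) -> (B <-> (B -> B))) || (((A -> B) || B) || A) = 0 || 1 = 1
No assignment yields a value below 1, so this is the minimum.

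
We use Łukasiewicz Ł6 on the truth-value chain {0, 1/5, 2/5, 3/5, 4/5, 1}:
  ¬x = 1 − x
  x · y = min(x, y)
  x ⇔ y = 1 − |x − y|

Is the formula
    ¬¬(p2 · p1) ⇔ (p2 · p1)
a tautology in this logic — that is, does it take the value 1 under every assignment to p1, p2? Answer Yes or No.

At p1 = 4/5, p2 = 1, for instance:
p2 · p1 = 1 · 4/5 = 4/5
¬(p2 · p1) = ¬4/5 = 1/5
¬¬(p2 · p1) = ¬1/5 = 4/5
¬¬(p2 · p1) ⇔ (p2 · p1) = 4/5 ⇔ 4/5 = 1
and checking the remaining 35 assignments likewise gives ≥ 1 in every case.

Yes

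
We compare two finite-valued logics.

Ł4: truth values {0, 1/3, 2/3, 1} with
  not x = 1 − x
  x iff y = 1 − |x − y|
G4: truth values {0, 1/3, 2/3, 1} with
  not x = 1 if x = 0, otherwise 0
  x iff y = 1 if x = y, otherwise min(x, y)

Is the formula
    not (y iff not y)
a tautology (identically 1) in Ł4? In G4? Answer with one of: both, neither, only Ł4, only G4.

only G4

In Ł4: at y = 1/3 the value is 1/3 — not a tautology.
In G4: every assignment gives 1 — tautology.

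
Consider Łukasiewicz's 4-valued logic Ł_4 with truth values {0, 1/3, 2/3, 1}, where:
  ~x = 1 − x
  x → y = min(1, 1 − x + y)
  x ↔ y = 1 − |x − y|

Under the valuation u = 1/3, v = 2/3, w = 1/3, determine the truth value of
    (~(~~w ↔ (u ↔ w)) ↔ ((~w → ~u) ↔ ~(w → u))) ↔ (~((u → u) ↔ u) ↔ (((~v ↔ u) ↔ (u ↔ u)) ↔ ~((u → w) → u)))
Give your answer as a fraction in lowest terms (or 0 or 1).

~w = ~1/3 = 2/3
~~w = ~2/3 = 1/3
u ↔ w = 1/3 ↔ 1/3 = 1
~~w ↔ (u ↔ w) = 1/3 ↔ 1 = 1/3
~(~~w ↔ (u ↔ w)) = ~1/3 = 2/3
~w = ~1/3 = 2/3
~u = ~1/3 = 2/3
~w → ~u = 2/3 → 2/3 = 1
w → u = 1/3 → 1/3 = 1
~(w → u) = ~1 = 0
(~w → ~u) ↔ ~(w → u) = 1 ↔ 0 = 0
~(~~w ↔ (u ↔ w)) ↔ ((~w → ~u) ↔ ~(w → u)) = 2/3 ↔ 0 = 1/3
u → u = 1/3 → 1/3 = 1
(u → u) ↔ u = 1 ↔ 1/3 = 1/3
~((u → u) ↔ u) = ~1/3 = 2/3
~v = ~2/3 = 1/3
~v ↔ u = 1/3 ↔ 1/3 = 1
u ↔ u = 1/3 ↔ 1/3 = 1
(~v ↔ u) ↔ (u ↔ u) = 1 ↔ 1 = 1
u → w = 1/3 → 1/3 = 1
(u → w) → u = 1 → 1/3 = 1/3
~((u → w) → u) = ~1/3 = 2/3
((~v ↔ u) ↔ (u ↔ u)) ↔ ~((u → w) → u) = 1 ↔ 2/3 = 2/3
~((u → u) ↔ u) ↔ (((~v ↔ u) ↔ (u ↔ u)) ↔ ~((u → w) → u)) = 2/3 ↔ 2/3 = 1
(~(~~w ↔ (u ↔ w)) ↔ ((~w → ~u) ↔ ~(w → u))) ↔ (~((u → u) ↔ u) ↔ (((~v ↔ u) ↔ (u ↔ u)) ↔ ~((u → w) → u))) = 1/3 ↔ 1 = 1/3

1/3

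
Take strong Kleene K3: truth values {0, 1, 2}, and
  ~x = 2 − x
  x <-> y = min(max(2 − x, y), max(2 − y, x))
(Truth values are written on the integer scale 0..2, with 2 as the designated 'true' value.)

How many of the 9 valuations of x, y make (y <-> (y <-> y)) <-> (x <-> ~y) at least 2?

2

x = 0, y = 0 ↦ 2  ≥
x = 0, y = 1 ↦ 1  <
x = 0, y = 2 ↦ 2  ≥
x = 1, y = 0 ↦ 1  <
x = 1, y = 1 ↦ 1  <
x = 1, y = 2 ↦ 1  <
x = 2, y = 0 ↦ 0  <
x = 2, y = 1 ↦ 1  <
x = 2, y = 2 ↦ 0  <
So 2 of the 9 assignments meet the threshold.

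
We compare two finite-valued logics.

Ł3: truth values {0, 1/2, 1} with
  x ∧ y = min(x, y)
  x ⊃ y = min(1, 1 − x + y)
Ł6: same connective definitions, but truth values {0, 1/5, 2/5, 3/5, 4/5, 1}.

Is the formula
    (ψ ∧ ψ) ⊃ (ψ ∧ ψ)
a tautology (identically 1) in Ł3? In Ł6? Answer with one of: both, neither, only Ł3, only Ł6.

In Ł3: every assignment gives 1 — tautology.
In Ł6: every assignment gives 1 — tautology.

both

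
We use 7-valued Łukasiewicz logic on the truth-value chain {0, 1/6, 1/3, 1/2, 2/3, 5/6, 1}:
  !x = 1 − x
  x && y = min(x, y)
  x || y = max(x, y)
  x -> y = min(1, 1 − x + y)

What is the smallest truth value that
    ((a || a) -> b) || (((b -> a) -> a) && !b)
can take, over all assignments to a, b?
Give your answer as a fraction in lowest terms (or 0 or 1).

Take a = 1/2, b = 0:
a || a = 1/2 || 1/2 = 1/2
(a || a) -> b = 1/2 -> 0 = 1/2
b -> a = 0 -> 1/2 = 1
(b -> a) -> a = 1 -> 1/2 = 1/2
!b = !0 = 1
((b -> a) -> a) && !b = 1/2 && 1 = 1/2
((a || a) -> b) || (((b -> a) -> a) && !b) = 1/2 || 1/2 = 1/2
No assignment yields a value below 1/2, so this is the minimum.

1/2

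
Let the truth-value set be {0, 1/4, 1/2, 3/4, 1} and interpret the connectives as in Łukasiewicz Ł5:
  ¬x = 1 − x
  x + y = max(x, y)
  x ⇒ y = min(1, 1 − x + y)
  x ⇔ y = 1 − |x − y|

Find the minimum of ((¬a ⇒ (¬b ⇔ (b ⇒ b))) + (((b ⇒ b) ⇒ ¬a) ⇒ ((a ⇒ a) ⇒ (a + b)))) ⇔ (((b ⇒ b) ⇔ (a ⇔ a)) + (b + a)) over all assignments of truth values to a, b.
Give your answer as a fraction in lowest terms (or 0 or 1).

Take a = 0, b = 1/2:
¬a = ¬0 = 1
¬b = ¬1/2 = 1/2
b ⇒ b = 1/2 ⇒ 1/2 = 1
¬b ⇔ (b ⇒ b) = 1/2 ⇔ 1 = 1/2
¬a ⇒ (¬b ⇔ (b ⇒ b)) = 1 ⇒ 1/2 = 1/2
b ⇒ b = 1/2 ⇒ 1/2 = 1
¬a = ¬0 = 1
(b ⇒ b) ⇒ ¬a = 1 ⇒ 1 = 1
a ⇒ a = 0 ⇒ 0 = 1
a + b = 0 + 1/2 = 1/2
(a ⇒ a) ⇒ (a + b) = 1 ⇒ 1/2 = 1/2
((b ⇒ b) ⇒ ¬a) ⇒ ((a ⇒ a) ⇒ (a + b)) = 1 ⇒ 1/2 = 1/2
(¬a ⇒ (¬b ⇔ (b ⇒ b))) + (((b ⇒ b) ⇒ ¬a) ⇒ ((a ⇒ a) ⇒ (a + b))) = 1/2 + 1/2 = 1/2
b ⇒ b = 1/2 ⇒ 1/2 = 1
a ⇔ a = 0 ⇔ 0 = 1
(b ⇒ b) ⇔ (a ⇔ a) = 1 ⇔ 1 = 1
b + a = 1/2 + 0 = 1/2
((b ⇒ b) ⇔ (a ⇔ a)) + (b + a) = 1 + 1/2 = 1
((¬a ⇒ (¬b ⇔ (b ⇒ b))) + (((b ⇒ b) ⇒ ¬a) ⇒ ((a ⇒ a) ⇒ (a + b)))) ⇔ (((b ⇒ b) ⇔ (a ⇔ a)) + (b + a)) = 1/2 ⇔ 1 = 1/2
No assignment yields a value below 1/2, so this is the minimum.

1/2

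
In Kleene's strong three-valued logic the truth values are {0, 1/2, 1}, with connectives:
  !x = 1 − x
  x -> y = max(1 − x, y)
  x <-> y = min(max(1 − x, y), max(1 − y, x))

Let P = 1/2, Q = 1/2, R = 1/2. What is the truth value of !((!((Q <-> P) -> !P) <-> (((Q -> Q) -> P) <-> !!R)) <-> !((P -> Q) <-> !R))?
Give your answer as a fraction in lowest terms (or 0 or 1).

1/2

Q <-> P = 1/2 <-> 1/2 = 1/2
!P = !1/2 = 1/2
(Q <-> P) -> !P = 1/2 -> 1/2 = 1/2
!((Q <-> P) -> !P) = !1/2 = 1/2
Q -> Q = 1/2 -> 1/2 = 1/2
(Q -> Q) -> P = 1/2 -> 1/2 = 1/2
!R = !1/2 = 1/2
!!R = !1/2 = 1/2
((Q -> Q) -> P) <-> !!R = 1/2 <-> 1/2 = 1/2
!((Q <-> P) -> !P) <-> (((Q -> Q) -> P) <-> !!R) = 1/2 <-> 1/2 = 1/2
P -> Q = 1/2 -> 1/2 = 1/2
!R = !1/2 = 1/2
(P -> Q) <-> !R = 1/2 <-> 1/2 = 1/2
!((P -> Q) <-> !R) = !1/2 = 1/2
(!((Q <-> P) -> !P) <-> (((Q -> Q) -> P) <-> !!R)) <-> !((P -> Q) <-> !R) = 1/2 <-> 1/2 = 1/2
!((!((Q <-> P) -> !P) <-> (((Q -> Q) -> P) <-> !!R)) <-> !((P -> Q) <-> !R)) = !1/2 = 1/2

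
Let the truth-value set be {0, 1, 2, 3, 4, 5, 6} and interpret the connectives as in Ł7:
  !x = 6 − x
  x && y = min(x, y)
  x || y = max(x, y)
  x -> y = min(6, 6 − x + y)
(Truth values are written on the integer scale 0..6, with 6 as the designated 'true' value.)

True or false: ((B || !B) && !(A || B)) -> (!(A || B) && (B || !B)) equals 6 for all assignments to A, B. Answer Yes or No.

Yes

At A = 5, B = 5, for instance:
!B = !5 = 1
B || !B = 5 || 1 = 5
A || B = 5 || 5 = 5
!(A || B) = !5 = 1
(B || !B) && !(A || B) = 5 && 1 = 1
!(A || B) && (B || !B) = 1 && 5 = 1
((B || !B) && !(A || B)) -> (!(A || B) && (B || !B)) = 1 -> 1 = 6
and checking the remaining 48 assignments likewise gives ≥ 6 in every case.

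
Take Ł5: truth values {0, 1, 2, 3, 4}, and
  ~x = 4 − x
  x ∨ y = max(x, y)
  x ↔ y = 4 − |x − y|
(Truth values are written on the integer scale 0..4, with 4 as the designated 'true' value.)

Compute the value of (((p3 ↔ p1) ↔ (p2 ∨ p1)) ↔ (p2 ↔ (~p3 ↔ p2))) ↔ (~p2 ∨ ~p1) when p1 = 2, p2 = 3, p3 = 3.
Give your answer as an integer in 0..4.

3

p3 ↔ p1 = 3 ↔ 2 = 3
p2 ∨ p1 = 3 ∨ 2 = 3
(p3 ↔ p1) ↔ (p2 ∨ p1) = 3 ↔ 3 = 4
~p3 = ~3 = 1
~p3 ↔ p2 = 1 ↔ 3 = 2
p2 ↔ (~p3 ↔ p2) = 3 ↔ 2 = 3
((p3 ↔ p1) ↔ (p2 ∨ p1)) ↔ (p2 ↔ (~p3 ↔ p2)) = 4 ↔ 3 = 3
~p2 = ~3 = 1
~p1 = ~2 = 2
~p2 ∨ ~p1 = 1 ∨ 2 = 2
(((p3 ↔ p1) ↔ (p2 ∨ p1)) ↔ (p2 ↔ (~p3 ↔ p2))) ↔ (~p2 ∨ ~p1) = 3 ↔ 2 = 3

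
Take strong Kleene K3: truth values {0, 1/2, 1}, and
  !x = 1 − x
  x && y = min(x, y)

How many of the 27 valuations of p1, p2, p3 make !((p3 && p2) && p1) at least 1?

19

value 1: 19 assignments (counts)
value 1/2: 7 assignments
value 0: 1 assignment
So 19 of the 27 assignments meet the threshold.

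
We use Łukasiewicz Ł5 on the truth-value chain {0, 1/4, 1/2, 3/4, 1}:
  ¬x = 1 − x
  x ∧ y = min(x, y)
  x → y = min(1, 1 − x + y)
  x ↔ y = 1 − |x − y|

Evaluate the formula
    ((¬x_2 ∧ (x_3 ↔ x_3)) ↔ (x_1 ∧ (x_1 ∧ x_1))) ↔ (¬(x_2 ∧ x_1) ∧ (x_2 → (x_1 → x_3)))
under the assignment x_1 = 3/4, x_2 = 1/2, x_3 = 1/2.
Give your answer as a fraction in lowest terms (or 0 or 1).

3/4

¬x_2 = ¬1/2 = 1/2
x_3 ↔ x_3 = 1/2 ↔ 1/2 = 1
¬x_2 ∧ (x_3 ↔ x_3) = 1/2 ∧ 1 = 1/2
x_1 ∧ x_1 = 3/4 ∧ 3/4 = 3/4
x_1 ∧ (x_1 ∧ x_1) = 3/4 ∧ 3/4 = 3/4
(¬x_2 ∧ (x_3 ↔ x_3)) ↔ (x_1 ∧ (x_1 ∧ x_1)) = 1/2 ↔ 3/4 = 3/4
x_2 ∧ x_1 = 1/2 ∧ 3/4 = 1/2
¬(x_2 ∧ x_1) = ¬1/2 = 1/2
x_1 → x_3 = 3/4 → 1/2 = 3/4
x_2 → (x_1 → x_3) = 1/2 → 3/4 = 1
¬(x_2 ∧ x_1) ∧ (x_2 → (x_1 → x_3)) = 1/2 ∧ 1 = 1/2
((¬x_2 ∧ (x_3 ↔ x_3)) ↔ (x_1 ∧ (x_1 ∧ x_1))) ↔ (¬(x_2 ∧ x_1) ∧ (x_2 → (x_1 → x_3))) = 3/4 ↔ 1/2 = 3/4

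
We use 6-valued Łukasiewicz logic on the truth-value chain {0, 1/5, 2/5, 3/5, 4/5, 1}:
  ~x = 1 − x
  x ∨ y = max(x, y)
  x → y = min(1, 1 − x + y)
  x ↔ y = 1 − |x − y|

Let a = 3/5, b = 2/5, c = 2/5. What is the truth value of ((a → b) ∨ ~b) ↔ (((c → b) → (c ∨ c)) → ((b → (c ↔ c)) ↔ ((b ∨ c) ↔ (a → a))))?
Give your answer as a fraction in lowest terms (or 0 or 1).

a → b = 3/5 → 2/5 = 4/5
~b = ~2/5 = 3/5
(a → b) ∨ ~b = 4/5 ∨ 3/5 = 4/5
c → b = 2/5 → 2/5 = 1
c ∨ c = 2/5 ∨ 2/5 = 2/5
(c → b) → (c ∨ c) = 1 → 2/5 = 2/5
c ↔ c = 2/5 ↔ 2/5 = 1
b → (c ↔ c) = 2/5 → 1 = 1
b ∨ c = 2/5 ∨ 2/5 = 2/5
a → a = 3/5 → 3/5 = 1
(b ∨ c) ↔ (a → a) = 2/5 ↔ 1 = 2/5
(b → (c ↔ c)) ↔ ((b ∨ c) ↔ (a → a)) = 1 ↔ 2/5 = 2/5
((c → b) → (c ∨ c)) → ((b → (c ↔ c)) ↔ ((b ∨ c) ↔ (a → a))) = 2/5 → 2/5 = 1
((a → b) ∨ ~b) ↔ (((c → b) → (c ∨ c)) → ((b → (c ↔ c)) ↔ ((b ∨ c) ↔ (a → a)))) = 4/5 ↔ 1 = 4/5

4/5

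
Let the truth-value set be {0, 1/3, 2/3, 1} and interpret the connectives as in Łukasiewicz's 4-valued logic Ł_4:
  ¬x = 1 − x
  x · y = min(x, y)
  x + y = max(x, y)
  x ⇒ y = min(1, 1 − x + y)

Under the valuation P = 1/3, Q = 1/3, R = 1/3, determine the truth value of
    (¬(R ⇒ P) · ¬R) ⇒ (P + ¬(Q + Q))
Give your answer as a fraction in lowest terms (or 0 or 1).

R ⇒ P = 1/3 ⇒ 1/3 = 1
¬(R ⇒ P) = ¬1 = 0
¬R = ¬1/3 = 2/3
¬(R ⇒ P) · ¬R = 0 · 2/3 = 0
Q + Q = 1/3 + 1/3 = 1/3
¬(Q + Q) = ¬1/3 = 2/3
P + ¬(Q + Q) = 1/3 + 2/3 = 2/3
(¬(R ⇒ P) · ¬R) ⇒ (P + ¬(Q + Q)) = 0 ⇒ 2/3 = 1

1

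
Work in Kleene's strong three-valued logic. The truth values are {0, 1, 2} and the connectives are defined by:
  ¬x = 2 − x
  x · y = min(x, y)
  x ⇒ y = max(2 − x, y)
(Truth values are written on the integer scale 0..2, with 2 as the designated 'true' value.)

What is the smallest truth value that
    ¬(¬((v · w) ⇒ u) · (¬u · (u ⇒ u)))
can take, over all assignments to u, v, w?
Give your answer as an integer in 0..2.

Take u = 0, v = 2, w = 2:
v · w = 2 · 2 = 2
(v · w) ⇒ u = 2 ⇒ 0 = 0
¬((v · w) ⇒ u) = ¬0 = 2
¬u = ¬0 = 2
u ⇒ u = 0 ⇒ 0 = 2
¬u · (u ⇒ u) = 2 · 2 = 2
¬((v · w) ⇒ u) · (¬u · (u ⇒ u)) = 2 · 2 = 2
¬(¬((v · w) ⇒ u) · (¬u · (u ⇒ u))) = ¬2 = 0
No assignment yields a value below 0, so this is the minimum.

0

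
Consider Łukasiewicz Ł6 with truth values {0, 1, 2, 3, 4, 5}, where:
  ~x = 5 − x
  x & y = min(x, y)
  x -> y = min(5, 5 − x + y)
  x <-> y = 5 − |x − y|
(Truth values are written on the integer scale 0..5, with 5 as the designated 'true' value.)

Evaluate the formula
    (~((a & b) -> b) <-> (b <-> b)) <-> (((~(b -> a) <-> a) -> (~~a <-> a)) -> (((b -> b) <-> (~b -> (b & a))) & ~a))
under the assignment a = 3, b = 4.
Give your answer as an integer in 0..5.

3

a & b = 3 & 4 = 3
(a & b) -> b = 3 -> 4 = 5
~((a & b) -> b) = ~5 = 0
b <-> b = 4 <-> 4 = 5
~((a & b) -> b) <-> (b <-> b) = 0 <-> 5 = 0
b -> a = 4 -> 3 = 4
~(b -> a) = ~4 = 1
~(b -> a) <-> a = 1 <-> 3 = 3
~a = ~3 = 2
~~a = ~2 = 3
~~a <-> a = 3 <-> 3 = 5
(~(b -> a) <-> a) -> (~~a <-> a) = 3 -> 5 = 5
b -> b = 4 -> 4 = 5
~b = ~4 = 1
b & a = 4 & 3 = 3
~b -> (b & a) = 1 -> 3 = 5
(b -> b) <-> (~b -> (b & a)) = 5 <-> 5 = 5
~a = ~3 = 2
((b -> b) <-> (~b -> (b & a))) & ~a = 5 & 2 = 2
((~(b -> a) <-> a) -> (~~a <-> a)) -> (((b -> b) <-> (~b -> (b & a))) & ~a) = 5 -> 2 = 2
(~((a & b) -> b) <-> (b <-> b)) <-> (((~(b -> a) <-> a) -> (~~a <-> a)) -> (((b -> b) <-> (~b -> (b & a))) & ~a)) = 0 <-> 2 = 3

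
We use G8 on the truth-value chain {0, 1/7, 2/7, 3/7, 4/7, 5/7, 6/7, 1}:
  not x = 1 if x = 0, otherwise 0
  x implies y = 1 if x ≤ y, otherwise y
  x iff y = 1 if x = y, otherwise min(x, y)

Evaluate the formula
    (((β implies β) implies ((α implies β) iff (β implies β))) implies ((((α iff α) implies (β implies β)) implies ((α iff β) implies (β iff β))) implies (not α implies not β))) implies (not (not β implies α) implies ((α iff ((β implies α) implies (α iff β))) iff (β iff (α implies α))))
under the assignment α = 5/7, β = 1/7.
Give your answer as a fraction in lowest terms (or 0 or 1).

1

β implies β = 1/7 implies 1/7 = 1
α implies β = 5/7 implies 1/7 = 1/7
β implies β = 1/7 implies 1/7 = 1
(α implies β) iff (β implies β) = 1/7 iff 1 = 1/7
(β implies β) implies ((α implies β) iff (β implies β)) = 1 implies 1/7 = 1/7
α iff α = 5/7 iff 5/7 = 1
β implies β = 1/7 implies 1/7 = 1
(α iff α) implies (β implies β) = 1 implies 1 = 1
α iff β = 5/7 iff 1/7 = 1/7
β iff β = 1/7 iff 1/7 = 1
(α iff β) implies (β iff β) = 1/7 implies 1 = 1
((α iff α) implies (β implies β)) implies ((α iff β) implies (β iff β)) = 1 implies 1 = 1
not α = not 5/7 = 0
not β = not 1/7 = 0
not α implies not β = 0 implies 0 = 1
(((α iff α) implies (β implies β)) implies ((α iff β) implies (β iff β))) implies (not α implies not β) = 1 implies 1 = 1
((β implies β) implies ((α implies β) iff (β implies β))) implies ((((α iff α) implies (β implies β)) implies ((α iff β) implies (β iff β))) implies (not α implies not β)) = 1/7 implies 1 = 1
not β = not 1/7 = 0
not β implies α = 0 implies 5/7 = 1
not (not β implies α) = not 1 = 0
β implies α = 1/7 implies 5/7 = 1
α iff β = 5/7 iff 1/7 = 1/7
(β implies α) implies (α iff β) = 1 implies 1/7 = 1/7
α iff ((β implies α) implies (α iff β)) = 5/7 iff 1/7 = 1/7
α implies α = 5/7 implies 5/7 = 1
β iff (α implies α) = 1/7 iff 1 = 1/7
(α iff ((β implies α) implies (α iff β))) iff (β iff (α implies α)) = 1/7 iff 1/7 = 1
not (not β implies α) implies ((α iff ((β implies α) implies (α iff β))) iff (β iff (α implies α))) = 0 implies 1 = 1
(((β implies β) implies ((α implies β) iff (β implies β))) implies ((((α iff α) implies (β implies β)) implies ((α iff β) implies (β iff β))) implies (not α implies not β))) implies (not (not β implies α) implies ((α iff ((β implies α) implies (α iff β))) iff (β iff (α implies α)))) = 1 implies 1 = 1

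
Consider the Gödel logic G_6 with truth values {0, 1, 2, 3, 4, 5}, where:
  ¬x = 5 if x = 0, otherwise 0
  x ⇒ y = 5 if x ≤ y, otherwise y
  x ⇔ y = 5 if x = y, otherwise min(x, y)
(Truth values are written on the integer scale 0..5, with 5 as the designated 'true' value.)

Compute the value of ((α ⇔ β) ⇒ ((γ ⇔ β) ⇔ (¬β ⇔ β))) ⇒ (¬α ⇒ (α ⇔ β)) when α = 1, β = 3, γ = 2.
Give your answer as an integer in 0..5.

α ⇔ β = 1 ⇔ 3 = 1
γ ⇔ β = 2 ⇔ 3 = 2
¬β = ¬3 = 0
¬β ⇔ β = 0 ⇔ 3 = 0
(γ ⇔ β) ⇔ (¬β ⇔ β) = 2 ⇔ 0 = 0
(α ⇔ β) ⇒ ((γ ⇔ β) ⇔ (¬β ⇔ β)) = 1 ⇒ 0 = 0
¬α = ¬1 = 0
α ⇔ β = 1 ⇔ 3 = 1
¬α ⇒ (α ⇔ β) = 0 ⇒ 1 = 5
((α ⇔ β) ⇒ ((γ ⇔ β) ⇔ (¬β ⇔ β))) ⇒ (¬α ⇒ (α ⇔ β)) = 0 ⇒ 5 = 5

5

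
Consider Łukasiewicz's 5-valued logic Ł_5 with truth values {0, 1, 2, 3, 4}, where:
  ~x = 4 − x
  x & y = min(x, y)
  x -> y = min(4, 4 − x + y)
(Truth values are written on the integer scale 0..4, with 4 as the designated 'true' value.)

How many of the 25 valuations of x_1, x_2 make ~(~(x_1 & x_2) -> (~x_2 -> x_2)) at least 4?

5

value 4: 5 assignments (counts)
value 2: 1 assignment
value 1: 4 assignments
value 0: 15 assignments
So 5 of the 25 assignments meet the threshold.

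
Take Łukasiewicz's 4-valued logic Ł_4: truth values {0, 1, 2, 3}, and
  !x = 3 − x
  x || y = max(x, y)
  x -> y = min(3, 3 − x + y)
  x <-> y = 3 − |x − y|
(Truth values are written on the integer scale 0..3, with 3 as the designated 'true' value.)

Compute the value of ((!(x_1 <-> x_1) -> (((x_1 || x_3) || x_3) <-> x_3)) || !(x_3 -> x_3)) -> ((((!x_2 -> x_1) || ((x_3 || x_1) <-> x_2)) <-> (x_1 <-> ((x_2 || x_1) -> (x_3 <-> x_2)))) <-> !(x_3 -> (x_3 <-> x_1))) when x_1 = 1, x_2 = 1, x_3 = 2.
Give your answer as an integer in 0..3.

1

x_1 <-> x_1 = 1 <-> 1 = 3
!(x_1 <-> x_1) = !3 = 0
x_1 || x_3 = 1 || 2 = 2
(x_1 || x_3) || x_3 = 2 || 2 = 2
((x_1 || x_3) || x_3) <-> x_3 = 2 <-> 2 = 3
!(x_1 <-> x_1) -> (((x_1 || x_3) || x_3) <-> x_3) = 0 -> 3 = 3
x_3 -> x_3 = 2 -> 2 = 3
!(x_3 -> x_3) = !3 = 0
(!(x_1 <-> x_1) -> (((x_1 || x_3) || x_3) <-> x_3)) || !(x_3 -> x_3) = 3 || 0 = 3
!x_2 = !1 = 2
!x_2 -> x_1 = 2 -> 1 = 2
x_3 || x_1 = 2 || 1 = 2
(x_3 || x_1) <-> x_2 = 2 <-> 1 = 2
(!x_2 -> x_1) || ((x_3 || x_1) <-> x_2) = 2 || 2 = 2
x_2 || x_1 = 1 || 1 = 1
x_3 <-> x_2 = 2 <-> 1 = 2
(x_2 || x_1) -> (x_3 <-> x_2) = 1 -> 2 = 3
x_1 <-> ((x_2 || x_1) -> (x_3 <-> x_2)) = 1 <-> 3 = 1
((!x_2 -> x_1) || ((x_3 || x_1) <-> x_2)) <-> (x_1 <-> ((x_2 || x_1) -> (x_3 <-> x_2))) = 2 <-> 1 = 2
x_3 <-> x_1 = 2 <-> 1 = 2
x_3 -> (x_3 <-> x_1) = 2 -> 2 = 3
!(x_3 -> (x_3 <-> x_1)) = !3 = 0
(((!x_2 -> x_1) || ((x_3 || x_1) <-> x_2)) <-> (x_1 <-> ((x_2 || x_1) -> (x_3 <-> x_2)))) <-> !(x_3 -> (x_3 <-> x_1)) = 2 <-> 0 = 1
((!(x_1 <-> x_1) -> (((x_1 || x_3) || x_3) <-> x_3)) || !(x_3 -> x_3)) -> ((((!x_2 -> x_1) || ((x_3 || x_1) <-> x_2)) <-> (x_1 <-> ((x_2 || x_1) -> (x_3 <-> x_2)))) <-> !(x_3 -> (x_3 <-> x_1))) = 3 -> 1 = 1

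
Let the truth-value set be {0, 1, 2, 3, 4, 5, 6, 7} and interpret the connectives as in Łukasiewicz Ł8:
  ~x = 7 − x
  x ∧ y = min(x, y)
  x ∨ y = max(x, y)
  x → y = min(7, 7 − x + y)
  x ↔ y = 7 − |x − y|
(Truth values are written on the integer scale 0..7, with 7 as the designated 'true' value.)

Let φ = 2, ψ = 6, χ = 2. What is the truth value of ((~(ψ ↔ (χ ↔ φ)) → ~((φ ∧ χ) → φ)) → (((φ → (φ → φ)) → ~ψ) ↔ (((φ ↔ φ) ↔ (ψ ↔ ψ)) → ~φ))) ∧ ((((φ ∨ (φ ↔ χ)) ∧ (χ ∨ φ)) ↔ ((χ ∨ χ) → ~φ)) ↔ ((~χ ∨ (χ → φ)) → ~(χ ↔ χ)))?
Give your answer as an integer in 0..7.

4

χ ↔ φ = 2 ↔ 2 = 7
ψ ↔ (χ ↔ φ) = 6 ↔ 7 = 6
~(ψ ↔ (χ ↔ φ)) = ~6 = 1
φ ∧ χ = 2 ∧ 2 = 2
(φ ∧ χ) → φ = 2 → 2 = 7
~((φ ∧ χ) → φ) = ~7 = 0
~(ψ ↔ (χ ↔ φ)) → ~((φ ∧ χ) → φ) = 1 → 0 = 6
φ → φ = 2 → 2 = 7
φ → (φ → φ) = 2 → 7 = 7
~ψ = ~6 = 1
(φ → (φ → φ)) → ~ψ = 7 → 1 = 1
φ ↔ φ = 2 ↔ 2 = 7
ψ ↔ ψ = 6 ↔ 6 = 7
(φ ↔ φ) ↔ (ψ ↔ ψ) = 7 ↔ 7 = 7
~φ = ~2 = 5
((φ ↔ φ) ↔ (ψ ↔ ψ)) → ~φ = 7 → 5 = 5
((φ → (φ → φ)) → ~ψ) ↔ (((φ ↔ φ) ↔ (ψ ↔ ψ)) → ~φ) = 1 ↔ 5 = 3
(~(ψ ↔ (χ ↔ φ)) → ~((φ ∧ χ) → φ)) → (((φ → (φ → φ)) → ~ψ) ↔ (((φ ↔ φ) ↔ (ψ ↔ ψ)) → ~φ)) = 6 → 3 = 4
φ ↔ χ = 2 ↔ 2 = 7
φ ∨ (φ ↔ χ) = 2 ∨ 7 = 7
χ ∨ φ = 2 ∨ 2 = 2
(φ ∨ (φ ↔ χ)) ∧ (χ ∨ φ) = 7 ∧ 2 = 2
χ ∨ χ = 2 ∨ 2 = 2
~φ = ~2 = 5
(χ ∨ χ) → ~φ = 2 → 5 = 7
((φ ∨ (φ ↔ χ)) ∧ (χ ∨ φ)) ↔ ((χ ∨ χ) → ~φ) = 2 ↔ 7 = 2
~χ = ~2 = 5
χ → φ = 2 → 2 = 7
~χ ∨ (χ → φ) = 5 ∨ 7 = 7
χ ↔ χ = 2 ↔ 2 = 7
~(χ ↔ χ) = ~7 = 0
(~χ ∨ (χ → φ)) → ~(χ ↔ χ) = 7 → 0 = 0
(((φ ∨ (φ ↔ χ)) ∧ (χ ∨ φ)) ↔ ((χ ∨ χ) → ~φ)) ↔ ((~χ ∨ (χ → φ)) → ~(χ ↔ χ)) = 2 ↔ 0 = 5
((~(ψ ↔ (χ ↔ φ)) → ~((φ ∧ χ) → φ)) → (((φ → (φ → φ)) → ~ψ) ↔ (((φ ↔ φ) ↔ (ψ ↔ ψ)) → ~φ))) ∧ ((((φ ∨ (φ ↔ χ)) ∧ (χ ∨ φ)) ↔ ((χ ∨ χ) → ~φ)) ↔ ((~χ ∨ (χ → φ)) → ~(χ ↔ χ))) = 4 ∧ 5 = 4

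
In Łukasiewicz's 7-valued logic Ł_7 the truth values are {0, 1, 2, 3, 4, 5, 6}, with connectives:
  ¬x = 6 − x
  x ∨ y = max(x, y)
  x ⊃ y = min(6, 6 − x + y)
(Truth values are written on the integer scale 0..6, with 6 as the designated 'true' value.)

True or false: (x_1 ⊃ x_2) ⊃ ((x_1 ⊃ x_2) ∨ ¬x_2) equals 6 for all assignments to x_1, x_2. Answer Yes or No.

Yes

At x_1 = 4, x_2 = 4, for instance:
x_1 ⊃ x_2 = 4 ⊃ 4 = 6
¬x_2 = ¬4 = 2
(x_1 ⊃ x_2) ∨ ¬x_2 = 6 ∨ 2 = 6
(x_1 ⊃ x_2) ⊃ ((x_1 ⊃ x_2) ∨ ¬x_2) = 6 ⊃ 6 = 6
and checking the remaining 48 assignments likewise gives ≥ 6 in every case.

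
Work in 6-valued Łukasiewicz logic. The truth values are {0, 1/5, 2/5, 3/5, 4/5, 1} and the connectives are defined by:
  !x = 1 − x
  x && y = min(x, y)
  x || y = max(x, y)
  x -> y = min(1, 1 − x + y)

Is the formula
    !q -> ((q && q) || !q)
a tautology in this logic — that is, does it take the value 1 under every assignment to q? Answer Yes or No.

Yes

q = 0 ↦ 1
q = 1/5 ↦ 1
q = 2/5 ↦ 1
q = 3/5 ↦ 1
q = 4/5 ↦ 1
q = 1 ↦ 1
Every assignment gives a value ≥ 1.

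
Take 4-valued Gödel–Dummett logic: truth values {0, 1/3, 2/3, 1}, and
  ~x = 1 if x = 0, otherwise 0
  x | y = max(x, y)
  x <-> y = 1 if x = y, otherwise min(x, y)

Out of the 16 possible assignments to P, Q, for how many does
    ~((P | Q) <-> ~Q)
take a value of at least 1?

P = 0, Q = 0 ↦ 1  ≥
P = 0, Q = 1/3 ↦ 1  ≥
P = 0, Q = 2/3 ↦ 1  ≥
P = 0, Q = 1 ↦ 1  ≥
P = 1/3, Q = 0 ↦ 0  <
P = 1/3, Q = 1/3 ↦ 1  ≥
P = 1/3, Q = 2/3 ↦ 1  ≥
P = 1/3, Q = 1 ↦ 1  ≥
P = 2/3, Q = 0 ↦ 0  <
P = 2/3, Q = 1/3 ↦ 1  ≥
P = 2/3, Q = 2/3 ↦ 1  ≥
P = 2/3, Q = 1 ↦ 1  ≥
P = 1, Q = 0 ↦ 0  <
P = 1, Q = 1/3 ↦ 1  ≥
P = 1, Q = 2/3 ↦ 1  ≥
P = 1, Q = 1 ↦ 1  ≥
So 13 of the 16 assignments meet the threshold.

13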